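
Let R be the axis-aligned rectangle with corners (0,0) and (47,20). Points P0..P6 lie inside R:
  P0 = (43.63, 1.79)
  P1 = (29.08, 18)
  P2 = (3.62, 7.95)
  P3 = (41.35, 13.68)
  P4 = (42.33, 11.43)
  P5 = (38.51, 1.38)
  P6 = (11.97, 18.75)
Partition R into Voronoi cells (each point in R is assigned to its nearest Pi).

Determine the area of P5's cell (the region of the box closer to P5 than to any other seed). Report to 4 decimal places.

1. box [0,47]×[0,20]: [(0, 0) (47, 0) (47, 20) (0, 20)]
2. ⊥bis P5·P0 via (41.07,1.585): [(0, 0) (41.1969, 0) (39.5954, 20) (0, 20)]  |A|=807.9229
3. ⊥bis P5·P1 via (33.795,9.69): [(16.7168, 0) (41.1969, 0) (40.133, 13.2861)]  |A|=162.623
4. ⊥bis P5·P2 via (21.065,4.665): [(20.6016, 2.2042) (20.1866, 0) (41.1969, 0) (40.133, 13.2861)]  |A|=158.7989
5. ⊥bis P5·P3 via (39.93,7.53): [(32.8637, 9.1616) (20.6016, 2.2042) (20.1866, 0) (41.1969, 0) (40.6064, 7.3738)]  |A|=136.3334
6. ⊥bis P5·P4 via (40.42,6.405): [(33.6383, 8.9827) (32.8637, 9.1616) (20.6016, 2.2042) (20.1866, 0) (41.1969, 0) (40.6923, 6.3015)]  |A|=132.6664
7. ⊥bis P5·P6 via (25.24,10.065): [(33.6383, 8.9827) (32.8637, 9.1616) (20.6016, 2.2042) (20.1866, 0) (41.1969, 0) (40.6923, 6.3015)]  |A|=132.6664
8. canonical 6-gon: [(33.6383, 8.9827) (32.8637, 9.1616) (20.6016, 2.2042) (20.1866, 0) (41.1969, 0) (40.6923, 6.3015)]
9. shoelace: 132.6664

Area of P5's cell: 132.6664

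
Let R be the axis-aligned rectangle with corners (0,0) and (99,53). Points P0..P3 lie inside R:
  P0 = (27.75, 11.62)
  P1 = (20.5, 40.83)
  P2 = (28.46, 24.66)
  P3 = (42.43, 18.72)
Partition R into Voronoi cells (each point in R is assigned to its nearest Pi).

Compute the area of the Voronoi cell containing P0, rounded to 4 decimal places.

Area of P0's cell: 710.6937

1. box [0,99]×[0,53]: [(0, 0) (99, 0) (99, 53) (0, 53)]
2. ⊥bis P0·P1 via (24.125,26.225): [(0, 20.2371) (0, 0) (99, 0) (99, 44.8092)]  |A|=3219.7911
3. ⊥bis P0·P2 via (28.105,18.14): [(0, 19.6703) (0, 0) (99, 0) (99, 14.2799)]  |A|=1680.5337
4. ⊥bis P0·P3 via (35.09,15.17): [(33.8036, 17.8297) (0, 19.6703) (0, 0) (42.427, 0)]  |A|=710.6937
5. canonical 4-gon: [(33.8036, 17.8297) (0, 19.6703) (0, 0) (42.427, 0)]
6. shoelace: 710.6937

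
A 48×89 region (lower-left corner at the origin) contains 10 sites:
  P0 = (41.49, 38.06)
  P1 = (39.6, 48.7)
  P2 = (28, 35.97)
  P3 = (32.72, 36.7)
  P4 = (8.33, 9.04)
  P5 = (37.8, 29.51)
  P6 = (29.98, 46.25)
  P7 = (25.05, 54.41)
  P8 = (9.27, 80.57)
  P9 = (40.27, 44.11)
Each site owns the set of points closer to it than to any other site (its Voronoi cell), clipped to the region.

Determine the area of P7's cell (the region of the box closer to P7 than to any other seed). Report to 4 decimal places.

1. box [0,48]×[0,89]: [(0, 0) (48, 0) (48, 89) (0, 89)]
2. ⊥bis P7·P0 via (33.27,46.235): [(0, 12.7819) (48, 61.0461) (48, 89) (0, 89)]  |A|=2500.1293
3. ⊥bis P7·P1 via (32.325,51.555): [(0, 12.7819) (28.2605, 41.1979) (47.0199, 89) (0, 89)]  |A|=2200.8053
4. ⊥bis P7·P2 via (26.525,45.19): [(0, 40.9466) (30.0483, 45.7537) (47.0199, 89) (0, 89)]  |A|=1738.682
5. ⊥bis P7·P3 via (28.885,45.555): [(0, 40.9466) (28.9309, 45.5749) (30.1926, 46.1213) (47.0199, 89) (0, 89)]  |A|=1738.4895
6. ⊥bis P7·P4 via (16.69,31.725): [(0, 40.9466) (28.9309, 45.5749) (30.1926, 46.1213) (47.0199, 89) (0, 89)]  |A|=1738.4895
7. ⊥bis P7·P5 via (31.425,41.96): [(0, 40.9466) (28.9309, 45.5749) (30.1926, 46.1213) (47.0199, 89) (0, 89)]  |A|=1738.4895
8. ⊥bis P7·P6 via (27.515,50.33): [(0, 40.9466) (16.2999, 43.5542) (33.1897, 53.7585) (47.0199, 89) (0, 89)]  |A|=1687.1098
9. ⊥bis P7·P8 via (17.16,67.49): [(0, 57.1389) (0, 40.9466) (16.2999, 43.5542) (33.1897, 53.7585) (45.2213, 84.4169)]  |A|=858.9607
10. ⊥bis P7·P9 via (32.66,49.26): [(0, 57.1389) (0, 40.9466) (16.2999, 43.5542) (33.1897, 53.7585) (45.2213, 84.4169)]  |A|=858.9607
11. canonical 5-gon: [(0, 57.1389) (0, 40.9466) (16.2999, 43.5542) (33.1897, 53.7585) (45.2213, 84.4169)]
12. shoelace: 858.9607

Area of P7's cell: 858.9607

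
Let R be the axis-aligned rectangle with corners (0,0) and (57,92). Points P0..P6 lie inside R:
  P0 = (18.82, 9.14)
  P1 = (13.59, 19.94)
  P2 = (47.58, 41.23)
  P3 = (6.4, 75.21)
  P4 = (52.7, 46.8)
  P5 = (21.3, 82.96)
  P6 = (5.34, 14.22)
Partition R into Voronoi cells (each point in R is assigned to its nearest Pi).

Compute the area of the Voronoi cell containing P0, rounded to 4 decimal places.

Area of P0's cell: 741.8939

1. box [0,57]×[0,92]: [(0, 0) (57, 0) (57, 92) (0, 92)]
2. ⊥bis P0·P1 via (16.205,14.54): [(0, 6.6926) (0, 0) (57, 0) (57, 34.2954)]  |A|=1168.1562
3. ⊥bis P0·P2 via (33.2,25.185): [(34.9494, 23.6171) (0, 6.6926) (0, 0) (57, 0) (57, 3.8547)]  |A|=832.5391
4. ⊥bis P0·P3 via (12.61,42.175): [(34.9494, 23.6171) (0, 6.6926) (0, 0) (57, 0) (57, 3.8547)]  |A|=832.5391
5. ⊥bis P0·P4 via (35.76,27.97): [(34.9494, 23.6171) (0, 6.6926) (0, 0) (57, 0) (57, 3.8547)]  |A|=832.5391
6. ⊥bis P0·P5 via (20.06,46.05): [(34.9494, 23.6171) (0, 6.6926) (0, 0) (57, 0) (57, 3.8547)]  |A|=832.5391
7. ⊥bis P0·P6 via (12.08,11.68): [(34.9494, 23.6171) (12.4776, 12.735) (7.6783, 0) (57, 0) (57, 3.8547)]  |A|=741.8939
8. canonical 5-gon: [(34.9494, 23.6171) (12.4776, 12.735) (7.6783, 0) (57, 0) (57, 3.8547)]
9. shoelace: 741.8939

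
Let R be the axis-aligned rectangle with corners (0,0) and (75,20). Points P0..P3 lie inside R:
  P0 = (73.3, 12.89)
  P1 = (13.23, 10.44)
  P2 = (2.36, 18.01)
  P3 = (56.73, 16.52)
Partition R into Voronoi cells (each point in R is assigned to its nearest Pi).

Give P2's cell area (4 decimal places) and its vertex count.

Area of P2's cell: 100.2541 (3 vertices)

1. box [0,75]×[0,20]: [(0, 0) (75, 0) (75, 20) (0, 20)]
2. ⊥bis P2·P0 via (37.83,15.45): [(0, 0) (36.7149, 0) (38.1584, 20) (0, 20)]  |A|=748.7331
3. ⊥bis P2·P1 via (7.795,14.225): [(0, 3.0319) (11.8168, 20) (0, 20)]  |A|=100.2541
4. ⊥bis P2·P3 via (29.545,17.265): [(0, 3.0319) (11.8168, 20) (0, 20)]  |A|=100.2541
5. canonical 3-gon: [(0, 3.0319) (11.8168, 20) (0, 20)]
6. shoelace: 100.2541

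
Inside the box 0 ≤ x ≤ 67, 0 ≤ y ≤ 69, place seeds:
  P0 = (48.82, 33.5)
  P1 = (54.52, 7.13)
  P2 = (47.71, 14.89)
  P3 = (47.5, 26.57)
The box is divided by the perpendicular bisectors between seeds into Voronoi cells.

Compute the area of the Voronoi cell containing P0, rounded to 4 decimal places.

1. box [0,67]×[0,69]: [(0, 0) (67, 0) (67, 69) (0, 69)]
2. ⊥bis P0·P1 via (51.67,20.315): [(0, 9.1463) (67, 23.6287) (67, 69) (0, 69)]  |A|=3525.0396
3. ⊥bis P0·P2 via (48.265,24.195): [(0, 27.0738) (65.0018, 23.1967) (67, 23.6287) (67, 69) (0, 69)]  |A|=2942.3799
4. ⊥bis P0·P3 via (48.16,30.035): [(0, 39.2083) (67, 26.4464) (67, 69) (0, 69)]  |A|=2423.5655
5. canonical 4-gon: [(0, 39.2083) (67, 26.4464) (67, 69) (0, 69)]
6. shoelace: 2423.5655

Area of P0's cell: 2423.5655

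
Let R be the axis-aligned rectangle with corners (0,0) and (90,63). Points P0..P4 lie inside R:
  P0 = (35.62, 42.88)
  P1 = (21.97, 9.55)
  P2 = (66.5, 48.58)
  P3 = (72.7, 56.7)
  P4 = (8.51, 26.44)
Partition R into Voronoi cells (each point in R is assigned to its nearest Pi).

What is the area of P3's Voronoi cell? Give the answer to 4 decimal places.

Area of P3's cell: 440.5064

1. box [0,90]×[0,63]: [(0, 0) (90, 0) (90, 63) (0, 63)]
2. ⊥bis P3·P0 via (54.16,49.79): [(72.7171, 0) (90, 0) (90, 63) (49.2365, 63)]  |A|=1828.4601
3. ⊥bis P3·P1 via (47.335,33.125): [(69.0985, 9.7091) (78.1224, 0) (90, 0) (90, 63) (49.2365, 63)]  |A|=1802.2201
4. ⊥bis P3·P2 via (69.6,52.64): [(90, 37.0636) (90, 63) (56.0317, 63)]  |A|=440.5064
5. ⊥bis P3·P4 via (40.605,41.57): [(90, 37.0636) (90, 63) (56.0317, 63)]  |A|=440.5064
6. canonical 3-gon: [(90, 37.0636) (90, 63) (56.0317, 63)]
7. shoelace: 440.5064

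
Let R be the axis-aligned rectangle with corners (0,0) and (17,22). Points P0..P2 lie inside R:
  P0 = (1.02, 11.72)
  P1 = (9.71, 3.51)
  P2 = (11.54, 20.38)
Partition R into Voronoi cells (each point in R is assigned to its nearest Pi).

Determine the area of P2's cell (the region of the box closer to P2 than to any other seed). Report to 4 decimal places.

Area of P2's cell: 117.5741

1. box [0,17]×[0,22]: [(0, 0) (17, 0) (17, 22) (0, 22)]
2. ⊥bis P2·P0 via (6.28,16.05): [(17, 3.0276) (17, 22) (1.382, 22)]  |A|=148.1559
3. ⊥bis P2·P1 via (10.625,11.945): [(9.5645, 12.06) (17, 11.2535) (17, 22) (1.382, 22)]  |A|=117.5741
4. canonical 4-gon: [(9.5645, 12.06) (17, 11.2535) (17, 22) (1.382, 22)]
5. shoelace: 117.5741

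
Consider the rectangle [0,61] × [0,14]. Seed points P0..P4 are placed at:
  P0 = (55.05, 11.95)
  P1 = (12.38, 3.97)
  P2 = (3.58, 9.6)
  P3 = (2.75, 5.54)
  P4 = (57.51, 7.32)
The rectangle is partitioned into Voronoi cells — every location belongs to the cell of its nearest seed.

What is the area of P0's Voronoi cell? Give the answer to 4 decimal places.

Area of P0's cell: 240.7195

1. box [0,61]×[0,14]: [(0, 0) (61, 0) (61, 14) (0, 14)]
2. ⊥bis P0·P1 via (33.715,7.96): [(35.2037, 0) (61, 0) (61, 14) (32.5854, 14)]  |A|=379.4765
3. ⊥bis P0·P2 via (29.315,10.775): [(35.2037, 0) (61, 0) (61, 14) (32.5854, 14)]  |A|=379.4765
4. ⊥bis P0·P3 via (28.9,8.745): [(35.2037, 0) (61, 0) (61, 14) (32.5854, 14)]  |A|=379.4765
5. ⊥bis P0·P4 via (56.28,9.635): [(35.2037, 0) (38.1458, 0) (61, 12.1428) (61, 14) (32.5854, 14)]  |A|=240.7195
6. canonical 5-gon: [(35.2037, 0) (38.1458, 0) (61, 12.1428) (61, 14) (32.5854, 14)]
7. shoelace: 240.7195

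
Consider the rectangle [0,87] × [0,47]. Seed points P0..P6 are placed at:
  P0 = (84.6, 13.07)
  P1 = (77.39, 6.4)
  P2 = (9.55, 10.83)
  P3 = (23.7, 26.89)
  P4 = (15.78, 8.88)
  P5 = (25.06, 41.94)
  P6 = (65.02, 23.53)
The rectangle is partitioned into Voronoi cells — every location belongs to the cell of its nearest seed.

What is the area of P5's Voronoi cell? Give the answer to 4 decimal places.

1. box [0,87]×[0,47]: [(0, 0) (87, 0) (87, 47) (0, 47)]
2. ⊥bis P5·P0 via (54.83,27.505): [(0, 0) (41.4933, 0) (64.2828, 47) (0, 47)]  |A|=2485.7378
3. ⊥bis P5·P1 via (51.225,24.17): [(0, 0) (34.8099, 0) (58.1747, 34.4029) (64.2828, 47) (0, 47)]  |A|=2370.7746
4. ⊥bis P5·P2 via (17.305,26.385): [(0, 35.0125) (43.7688, 13.1914) (58.1747, 34.4029) (64.2828, 47) (0, 47)]  |A|=1374.952
5. ⊥bis P5·P3 via (24.38,34.415): [(0, 36.6181) (56.2283, 31.537) (58.1747, 34.4029) (64.2828, 47) (0, 47)]  |A|=792.387
6. ⊥bis P5·P4 via (20.42,25.41): [(0, 36.6181) (56.2283, 31.537) (58.1747, 34.4029) (64.2828, 47) (0, 47)]  |A|=792.387
7. ⊥bis P5·P6 via (45.04,32.735): [(0, 36.6181) (44.9573, 32.5555) (51.612, 47) (0, 47)]  |A|=606.1254
8. canonical 4-gon: [(0, 36.6181) (44.9573, 32.5555) (51.612, 47) (0, 47)]
9. shoelace: 606.1254

Area of P5's cell: 606.1254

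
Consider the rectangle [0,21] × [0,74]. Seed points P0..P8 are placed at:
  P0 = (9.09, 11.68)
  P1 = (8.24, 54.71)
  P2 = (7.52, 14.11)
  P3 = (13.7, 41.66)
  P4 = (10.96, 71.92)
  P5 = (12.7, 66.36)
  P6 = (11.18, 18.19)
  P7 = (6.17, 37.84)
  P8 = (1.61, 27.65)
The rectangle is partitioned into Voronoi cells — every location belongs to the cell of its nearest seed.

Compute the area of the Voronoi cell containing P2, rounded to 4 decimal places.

Area of P2's cell: 81.7617

1. box [0,21]×[0,74]: [(0, 0) (21, 0) (21, 74) (0, 74)]
2. ⊥bis P2·P0 via (8.305,12.895): [(0, 7.5292) (21, 21.0971) (21, 74) (0, 74)]  |A|=1253.4235
3. ⊥bis P2·P1 via (7.88,34.41): [(0, 34.5497) (0, 7.5292) (21, 21.0971) (21, 34.1773)]  |A|=421.0577
4. ⊥bis P2·P3 via (10.61,27.885): [(0, 30.265) (0, 7.5292) (21, 21.0971) (21, 25.5543)]  |A|=285.5266
5. ⊥bis P2·P4 via (9.24,43.015): [(0, 30.265) (0, 7.5292) (21, 21.0971) (21, 25.5543)]  |A|=285.5266
6. ⊥bis P2·P5 via (10.11,40.235): [(0, 30.265) (0, 7.5292) (21, 21.0971) (21, 25.5543)]  |A|=285.5266
7. ⊥bis P2·P6 via (9.35,16.15): [(0, 24.5375) (0, 7.5292) (11.0218, 14.6503)]  |A|=93.7309
8. ⊥bis P2·P7 via (6.845,25.975): [(0, 24.5375) (0, 7.5292) (11.0218, 14.6503)]  |A|=93.7309
9. ⊥bis P2·P8 via (4.565,20.88): [(4.2369, 20.7368) (0, 18.8874) (0, 7.5292) (11.0218, 14.6503)]  |A|=81.7617
10. canonical 4-gon: [(4.2369, 20.7368) (0, 18.8874) (0, 7.5292) (11.0218, 14.6503)]
11. shoelace: 81.7617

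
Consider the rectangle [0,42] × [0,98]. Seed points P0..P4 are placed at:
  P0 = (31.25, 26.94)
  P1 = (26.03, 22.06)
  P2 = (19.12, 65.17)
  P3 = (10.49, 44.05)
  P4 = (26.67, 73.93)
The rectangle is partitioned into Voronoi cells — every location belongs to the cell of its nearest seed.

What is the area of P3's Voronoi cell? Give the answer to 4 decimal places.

Area of P3's cell: 687.5005

1. box [0,42]×[0,98]: [(0, 0) (42, 0) (42, 98) (0, 98)]
2. ⊥bis P3·P0 via (20.87,35.495): [(0, 10.1729) (42, 61.1326) (42, 98) (0, 98)]  |A|=2618.5852
3. ⊥bis P3·P1 via (18.26,33.055): [(0, 20.1509) (19.6945, 34.0687) (42, 61.1326) (42, 98) (0, 98)]  |A|=2520.329
4. ⊥bis P3·P2 via (14.805,54.61): [(0, 60.6596) (0, 20.1509) (19.6945, 34.0687) (31.1273, 47.9404)]  |A|=687.5005
5. ⊥bis P3·P4 via (18.58,58.99): [(0, 60.6596) (0, 20.1509) (19.6945, 34.0687) (31.1273, 47.9404)]  |A|=687.5005
6. canonical 4-gon: [(0, 60.6596) (0, 20.1509) (19.6945, 34.0687) (31.1273, 47.9404)]
7. shoelace: 687.5005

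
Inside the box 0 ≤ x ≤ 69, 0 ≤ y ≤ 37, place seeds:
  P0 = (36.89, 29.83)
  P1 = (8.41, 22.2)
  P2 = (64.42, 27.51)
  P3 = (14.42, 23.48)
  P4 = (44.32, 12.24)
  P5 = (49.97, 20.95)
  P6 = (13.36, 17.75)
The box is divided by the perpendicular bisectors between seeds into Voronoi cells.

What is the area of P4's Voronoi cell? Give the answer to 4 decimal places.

Area of P4's cell: 565.8647

1. box [0,69]×[0,37]: [(0, 0) (69, 0) (69, 37) (0, 37)]
2. ⊥bis P4·P0 via (40.605,21.035): [(0, 3.8835) (0, 0) (69, 0) (69, 33.029)]  |A|=1273.4815
3. ⊥bis P4·P1 via (26.365,17.22): [(25.6738, 14.7281) (21.5889, 0) (69, 0) (69, 33.029)]  |A|=1064.6481
4. ⊥bis P4·P2 via (54.37,19.875): [(50.3588, 25.155) (25.6738, 14.7281) (21.5889, 0) (69, 0) (69, 0.6174)]  |A|=762.5524
5. ⊥bis P4·P3 via (29.37,17.86): [(50.3588, 25.155) (28.6681, 15.9929) (22.6561, 0) (69, 0) (69, 0.6174)]  |A|=734.5519
6. ⊥bis P4·P5 via (47.145,16.595): [(66.3029, 4.1677) (40.4205, 20.9571) (28.6681, 15.9929) (22.6561, 0) (69, 0) (69, 0.6174)]  |A|=596.7967
7. ⊥bis P4·P6 via (28.84,14.995): [(66.3029, 4.1677) (40.4205, 20.9571) (29.046, 16.1525) (26.1713, 0) (69, 0) (69, 0.6174)]  |A|=565.8647
8. canonical 6-gon: [(66.3029, 4.1677) (40.4205, 20.9571) (29.046, 16.1525) (26.1713, 0) (69, 0) (69, 0.6174)]
9. shoelace: 565.8647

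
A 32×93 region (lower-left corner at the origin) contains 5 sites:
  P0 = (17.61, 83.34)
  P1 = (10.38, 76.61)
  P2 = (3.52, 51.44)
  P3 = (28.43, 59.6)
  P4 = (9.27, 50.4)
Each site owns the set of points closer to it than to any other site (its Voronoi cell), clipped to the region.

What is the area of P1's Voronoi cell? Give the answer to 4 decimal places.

Area of P1's cell: 395.6719

1. box [0,32]×[0,93]: [(0, 0) (32, 0) (32, 93) (0, 93)]
2. ⊥bis P1·P0 via (13.995,79.975): [(0, 0) (32, 0) (32, 60.6323) (1.8708, 93) (0, 93)]  |A|=2488.3934
3. ⊥bis P1·P2 via (6.95,64.025): [(0, 65.9192) (32, 57.1977) (32, 60.6323) (1.8708, 93) (0, 93)]  |A|=518.5229
4. ⊥bis P1·P3 via (19.405,68.105): [(0, 65.9192) (13.8006, 62.1579) (22.2419, 71.1154) (1.8708, 93) (0, 93)]  |A|=399.3193
5. ⊥bis P1·P4 via (9.825,63.505): [(0, 65.9192) (8.68, 63.5535) (14.8687, 63.2914) (22.2419, 71.1154) (1.8708, 93) (0, 93)]  |A|=395.6719
6. canonical 6-gon: [(0, 65.9192) (8.68, 63.5535) (14.8687, 63.2914) (22.2419, 71.1154) (1.8708, 93) (0, 93)]
7. shoelace: 395.6719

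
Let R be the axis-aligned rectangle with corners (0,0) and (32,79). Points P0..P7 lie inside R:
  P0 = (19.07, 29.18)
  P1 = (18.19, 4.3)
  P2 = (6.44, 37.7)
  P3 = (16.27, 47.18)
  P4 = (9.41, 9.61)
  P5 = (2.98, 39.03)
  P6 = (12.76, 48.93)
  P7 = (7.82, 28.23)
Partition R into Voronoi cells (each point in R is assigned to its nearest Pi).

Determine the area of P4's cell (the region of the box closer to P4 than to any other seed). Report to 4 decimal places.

Area of P4's cell: 281.7012

1. box [0,32]×[0,79]: [(0, 0) (32, 0) (32, 79) (0, 79)]
2. ⊥bis P4·P0 via (14.24,19.395): [(0, 26.424) (0, 0) (32, 0) (32, 10.6284)]  |A|=592.8397
3. ⊥bis P4·P1 via (13.8,6.955): [(19.695, 16.7023) (0, 26.424) (0, 0) (9.5937, 0)]  |A|=340.3299
4. ⊥bis P4·P2 via (7.925,23.655): [(19.695, 16.7023) (6.0182, 23.4534) (0, 22.8171) (0, 0) (9.5937, 0)]  |A|=329.4762
5. ⊥bis P4·P3 via (12.84,28.395): [(19.695, 16.7023) (6.0182, 23.4534) (0, 22.8171) (0, 0) (9.5937, 0)]  |A|=329.4762
6. ⊥bis P4·P5 via (6.195,24.32): [(19.695, 16.7023) (6.0182, 23.4534) (0, 22.8171) (0, 0) (9.5937, 0)]  |A|=329.4762
7. ⊥bis P4·P6 via (11.085,29.27): [(19.695, 16.7023) (6.0182, 23.4534) (0, 22.8171) (0, 0) (9.5937, 0)]  |A|=329.4762
8. ⊥bis P4·P7 via (8.615,18.92): [(19.695, 16.7023) (14.2308, 19.3995) (0, 18.1843) (0, 0) (9.5937, 0)]  |A|=281.7012
9. canonical 5-gon: [(19.695, 16.7023) (14.2308, 19.3995) (0, 18.1843) (0, 0) (9.5937, 0)]
10. shoelace: 281.7012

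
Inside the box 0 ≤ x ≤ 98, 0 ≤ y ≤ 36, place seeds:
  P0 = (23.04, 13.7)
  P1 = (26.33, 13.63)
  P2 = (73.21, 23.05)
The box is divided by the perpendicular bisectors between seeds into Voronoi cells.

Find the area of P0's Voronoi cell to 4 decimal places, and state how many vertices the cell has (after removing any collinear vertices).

Area of P0's cell: 891.9804 (4 vertices)

1. box [0,98]×[0,36]: [(0, 0) (98, 0) (98, 36) (0, 36)]
2. ⊥bis P0·P1 via (24.685,13.665): [(0, 0) (24.3943, 0) (25.1602, 36) (0, 36)]  |A|=891.9804
3. ⊥bis P0·P2 via (48.125,18.375): [(0, 0) (24.3943, 0) (25.1602, 36) (0, 36)]  |A|=891.9804
4. canonical 4-gon: [(0, 0) (24.3943, 0) (25.1602, 36) (0, 36)]
5. shoelace: 891.9804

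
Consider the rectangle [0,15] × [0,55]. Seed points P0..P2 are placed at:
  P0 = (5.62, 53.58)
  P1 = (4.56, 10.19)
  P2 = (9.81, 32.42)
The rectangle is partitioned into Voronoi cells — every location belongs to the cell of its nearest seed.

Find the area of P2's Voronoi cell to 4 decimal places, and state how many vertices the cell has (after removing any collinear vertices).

Area of P2's cell: 325.9023 (4 vertices)

1. box [0,15]×[0,55]: [(0, 0) (15, 0) (15, 55) (0, 55)]
2. ⊥bis P2·P0 via (7.715,43): [(0, 41.4723) (0, 0) (15, 0) (15, 44.4425)]  |A|=644.3614
3. ⊥bis P2·P1 via (7.185,21.305): [(0, 41.4723) (0, 23.0019) (15, 19.4594) (15, 44.4425)]  |A|=325.9023
4. canonical 4-gon: [(0, 41.4723) (0, 23.0019) (15, 19.4594) (15, 44.4425)]
5. shoelace: 325.9023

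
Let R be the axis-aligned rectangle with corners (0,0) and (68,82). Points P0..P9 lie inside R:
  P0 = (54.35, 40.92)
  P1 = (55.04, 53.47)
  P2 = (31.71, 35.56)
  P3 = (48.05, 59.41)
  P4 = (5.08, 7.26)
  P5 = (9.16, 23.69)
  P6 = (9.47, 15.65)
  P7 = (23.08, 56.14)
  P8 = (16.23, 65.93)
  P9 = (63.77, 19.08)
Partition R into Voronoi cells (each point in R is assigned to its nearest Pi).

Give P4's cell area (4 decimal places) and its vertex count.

1. box [0,68]×[0,82]: [(0, 0) (68, 0) (68, 82) (0, 82)]
2. ⊥bis P4·P0 via (29.715,24.09): [(0, 67.5855) (0, 0) (46.1727, 0)]  |A|=1560.3012
3. ⊥bis P4·P1 via (30.06,30.365): [(12.3393, 49.5237) (0, 62.8644) (0, 0) (46.1727, 0)]  |A|=1531.1737
4. ⊥bis P4·P2 via (18.395,21.41): [(0, 38.7195) (0, 0) (41.1476, 0)]  |A|=796.6082
5. ⊥bis P4·P3 via (26.565,33.335): [(0, 38.7195) (0, 0) (41.1476, 0)]  |A|=796.6082
6. ⊥bis P4·P5 via (7.12,15.475): [(31.0056, 9.5436) (0, 17.2431) (0, 0) (41.1476, 0)]  |A|=463.6639
7. ⊥bis P4·P6 via (7.275,11.455): [(0, 15.2616) (0, 0) (29.1674, 0)]  |A|=222.5701
8. ⊥bis P4·P7 via (14.08,31.7): [(0, 15.2616) (0, 0) (29.1674, 0)]  |A|=222.5701
9. ⊥bis P4·P8 via (10.655,36.595): [(0, 15.2616) (0, 0) (29.1674, 0)]  |A|=222.5701
10. ⊥bis P4·P9 via (34.425,13.17): [(0, 15.2616) (0, 0) (29.1674, 0)]  |A|=222.5701
11. canonical 3-gon: [(0, 15.2616) (0, 0) (29.1674, 0)]
12. shoelace: 222.5701

Area of P4's cell: 222.5701 (3 vertices)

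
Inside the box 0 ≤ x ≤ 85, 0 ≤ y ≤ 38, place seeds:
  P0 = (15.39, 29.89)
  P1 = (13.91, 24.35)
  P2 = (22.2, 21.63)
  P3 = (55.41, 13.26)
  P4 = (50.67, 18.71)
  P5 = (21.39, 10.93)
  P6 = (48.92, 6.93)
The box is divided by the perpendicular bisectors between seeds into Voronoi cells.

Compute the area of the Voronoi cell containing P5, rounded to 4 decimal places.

Area of P5's cell: 499.6099

1. box [0,85]×[0,38]: [(0, 0) (85, 0) (85, 38) (0, 38)]
2. ⊥bis P5·P0 via (18.39,20.41): [(0, 14.5904) (0, 0) (85, 0) (85, 38) (73.9744, 38)]  |A|=2364.1437
3. ⊥bis P5·P1 via (17.65,17.64): [(28.1755, 23.5067) (0, 7.8023) (0, 0) (85, 0) (85, 38) (73.9744, 38)]  |A|=2268.5148
4. ⊥bis P5·P2 via (21.795,16.28): [(15.9974, 16.7189) (0, 7.8023) (0, 0) (85, 0) (85, 11.4953)]  |A|=1169.5643
5. ⊥bis P5·P3 via (38.4,12.095): [(38.1984, 15.0382) (15.9974, 16.7189) (0, 7.8023) (0, 0) (39.2284, 0)]  |A|=556.4022
6. ⊥bis P5·P4 via (36.03,14.82): [(38.9716, 3.7494) (35.9263, 15.2102) (15.9974, 16.7189) (0, 7.8023) (0, 0) (39.2284, 0)]  |A|=543.6439
7. ⊥bis P5·P6 via (35.155,8.93): [(36.0176, 14.8667) (35.9263, 15.2102) (15.9974, 16.7189) (0, 7.8023) (0, 0) (33.8575, 0)]  |A|=499.6099
8. canonical 6-gon: [(36.0176, 14.8667) (35.9263, 15.2102) (15.9974, 16.7189) (0, 7.8023) (0, 0) (33.8575, 0)]
9. shoelace: 499.6099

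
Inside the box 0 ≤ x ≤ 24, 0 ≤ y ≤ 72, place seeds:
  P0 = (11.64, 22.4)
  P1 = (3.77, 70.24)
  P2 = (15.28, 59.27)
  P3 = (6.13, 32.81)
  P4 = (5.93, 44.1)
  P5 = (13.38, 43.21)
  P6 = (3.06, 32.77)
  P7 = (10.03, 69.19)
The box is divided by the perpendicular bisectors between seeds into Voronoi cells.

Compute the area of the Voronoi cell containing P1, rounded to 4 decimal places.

Area of P1's cell: 86.2667

1. box [0,24]×[0,72]: [(0, 0) (24, 0) (24, 72) (0, 72)]
2. ⊥bis P1·P0 via (7.705,46.32): [(0, 45.0525) (24, 49.0006) (24, 72) (0, 72)]  |A|=599.3627
3. ⊥bis P1·P2 via (9.525,64.755): [(0, 54.7611) (16.4301, 72) (0, 72)]  |A|=141.6181
4. ⊥bis P1·P3 via (4.95,51.525): [(0, 54.7611) (16.4301, 72) (0, 72)]  |A|=141.6181
5. ⊥bis P1·P4 via (4.85,57.17): [(0, 56.7692) (2.0775, 56.9409) (16.4301, 72) (0, 72)]  |A|=139.5322
6. ⊥bis P1·P5 via (8.575,56.725): [(0, 56.7692) (2.0775, 56.9409) (16.4301, 72) (0, 72)]  |A|=139.5322
7. ⊥bis P1·P6 via (3.415,51.505): [(0, 56.7692) (2.0775, 56.9409) (16.4301, 72) (0, 72)]  |A|=139.5322
8. ⊥bis P1·P7 via (6.9,69.715): [(0, 56.7692) (2.0775, 56.9409) (5.3297, 60.3532) (7.2833, 72) (0, 72)]  |A|=86.2667
9. canonical 5-gon: [(0, 56.7692) (2.0775, 56.9409) (5.3297, 60.3532) (7.2833, 72) (0, 72)]
10. shoelace: 86.2667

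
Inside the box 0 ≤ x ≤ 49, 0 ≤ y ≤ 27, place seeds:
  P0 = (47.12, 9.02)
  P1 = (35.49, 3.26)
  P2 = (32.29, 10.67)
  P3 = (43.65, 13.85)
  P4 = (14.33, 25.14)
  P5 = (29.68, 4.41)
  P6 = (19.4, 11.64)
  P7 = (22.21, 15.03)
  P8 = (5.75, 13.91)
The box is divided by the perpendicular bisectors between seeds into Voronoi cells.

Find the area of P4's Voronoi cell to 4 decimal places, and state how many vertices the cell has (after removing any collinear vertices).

Area of P4's cell: 138.7900 (4 vertices)

1. box [0,49]×[0,27]: [(0, 0) (49, 0) (49, 27) (0, 27)]
2. ⊥bis P4·P0 via (30.725,17.08): [(0, 0) (22.3282, 0) (35.6018, 27) (0, 27)]  |A|=782.0557
3. ⊥bis P4·P1 via (24.91,14.2): [(0, 0) (10.2268, 0) (33.2963, 22.3103) (35.6018, 27) (0, 27)]  |A|=647.0623
4. ⊥bis P4·P2 via (23.31,17.905): [(0, 0) (8.8843, 0) (30.6377, 27) (0, 27)]  |A|=533.5465
5. ⊥bis P4·P3 via (28.99,19.495): [(0, 0) (8.8843, 0) (30.6377, 27) (0, 27)]  |A|=533.5465
6. ⊥bis P4·P5 via (22.005,14.775): [(0, 0) (2.0515, 0) (18.9888, 12.5416) (30.6377, 27) (0, 27)]  |A|=490.6995
7. ⊥bis P4·P6 via (16.865,18.39): [(0, 12.0563) (26.6665, 22.071) (30.6377, 27) (0, 27)]  |A|=274.755
8. ⊥bis P4·P7 via (18.27,20.085): [(0, 12.0563) (15.3796, 17.8322) (27.1419, 27) (0, 27)]  |A|=239.3309
9. ⊥bis P4·P8 via (10.04,19.525): [(13.2852, 17.0456) (15.3796, 17.8322) (27.1419, 27) (0.2563, 27)]  |A|=138.79
10. canonical 4-gon: [(13.2852, 17.0456) (15.3796, 17.8322) (27.1419, 27) (0.2563, 27)]
11. shoelace: 138.79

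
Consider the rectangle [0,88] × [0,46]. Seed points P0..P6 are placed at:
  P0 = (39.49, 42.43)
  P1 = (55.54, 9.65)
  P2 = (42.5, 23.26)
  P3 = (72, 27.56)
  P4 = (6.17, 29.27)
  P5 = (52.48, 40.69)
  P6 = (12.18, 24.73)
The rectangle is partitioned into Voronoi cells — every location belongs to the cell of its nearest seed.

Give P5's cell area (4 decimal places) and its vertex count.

1. box [0,88]×[0,46]: [(0, 0) (88, 0) (88, 46) (0, 46)]
2. ⊥bis P5·P0 via (45.985,41.56): [(40.4181, 0) (88, 0) (88, 46) (46.5797, 46)]  |A|=2047.0505
3. ⊥bis P5·P1 via (54.01,25.17): [(43.6528, 24.149) (88, 28.5208) (88, 46) (46.5797, 46)]  |A|=840.1142
4. ⊥bis P5·P2 via (47.49,31.975): [(44.8998, 33.4581) (58.5869, 25.6212) (88, 28.5208) (88, 46) (46.5797, 46)]  |A|=771.5204
5. ⊥bis P5·P3 via (62.24,34.125): [(44.8998, 33.4581) (57.0947, 26.4756) (70.2276, 46) (46.5797, 46)]  |A|=313.1946
6. ⊥bis P5·P4 via (29.325,34.98): [(44.8998, 33.4581) (57.0947, 26.4756) (70.2276, 46) (46.5797, 46)]  |A|=313.1946
7. ⊥bis P5·P6 via (32.33,32.71): [(44.8998, 33.4581) (57.0947, 26.4756) (70.2276, 46) (46.5797, 46)]  |A|=313.1946
8. canonical 4-gon: [(44.8998, 33.4581) (57.0947, 26.4756) (70.2276, 46) (46.5797, 46)]
9. shoelace: 313.1946

Area of P5's cell: 313.1946 (4 vertices)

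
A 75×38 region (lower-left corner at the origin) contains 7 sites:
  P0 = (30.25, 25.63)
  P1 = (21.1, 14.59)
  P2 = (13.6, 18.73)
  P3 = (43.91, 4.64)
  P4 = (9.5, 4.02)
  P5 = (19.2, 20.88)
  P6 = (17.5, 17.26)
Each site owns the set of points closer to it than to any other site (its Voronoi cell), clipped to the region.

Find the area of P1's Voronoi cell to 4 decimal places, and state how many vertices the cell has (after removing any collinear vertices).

1. box [0,75]×[0,38]: [(0, 0) (75, 0) (75, 38) (0, 38)]
2. ⊥bis P1·P0 via (25.675,20.11): [(0, 0) (49.9389, 0) (4.0897, 38) (0, 38)]  |A|=1026.5426
3. ⊥bis P1·P2 via (17.35,16.66): [(8.1537, 0) (49.9389, 0) (21.2698, 23.7611)]  |A|=496.4302
4. ⊥bis P1·P3 via (32.505,9.615): [(8.1537, 0) (28.3108, 0) (34.0538, 13.1656) (21.2698, 23.7611)]  |A|=354.0571
5. ⊥bis P1·P4 via (15.3,9.305): [(14.0483, 10.6787) (23.7788, 0) (28.3108, 0) (34.0538, 13.1656) (21.2698, 23.7611)]  |A|=270.6294
6. ⊥bis P1·P5 via (20.15,17.735): [(17.5018, 16.9351) (14.0483, 10.6787) (23.7788, 0) (28.3108, 0) (34.0538, 13.1656) (26.2994, 19.5925)]  |A|=245.6101
7. ⊥bis P1·P6 via (19.3,15.925): [(20.7846, 17.9267) (14.7984, 9.8555) (23.7788, 0) (28.3108, 0) (34.0538, 13.1656) (26.2994, 19.5925)]  |A|=231.5622
8. canonical 6-gon: [(20.7846, 17.9267) (14.7984, 9.8555) (23.7788, 0) (28.3108, 0) (34.0538, 13.1656) (26.2994, 19.5925)]
9. shoelace: 231.5622

Area of P1's cell: 231.5622 (6 vertices)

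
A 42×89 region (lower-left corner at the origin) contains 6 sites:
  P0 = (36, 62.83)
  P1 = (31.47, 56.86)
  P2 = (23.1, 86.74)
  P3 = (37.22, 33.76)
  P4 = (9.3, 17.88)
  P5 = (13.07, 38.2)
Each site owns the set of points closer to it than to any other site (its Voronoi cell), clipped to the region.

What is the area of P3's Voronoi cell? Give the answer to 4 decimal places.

Area of P3's cell: 624.2532

1. box [0,42]×[0,89]: [(0, 0) (42, 0) (42, 89) (0, 89)]
2. ⊥bis P3·P0 via (36.61,48.295): [(0, 46.7586) (0, 0) (42, 0) (42, 48.5212)]  |A|=2000.8752
3. ⊥bis P3·P1 via (34.345,45.31): [(0, 36.7609) (0, 0) (42, 0) (42, 47.2155)]  |A|=1763.5041
4. ⊥bis P3·P2 via (30.16,60.25): [(0, 36.7609) (0, 0) (42, 0) (42, 47.2155)]  |A|=1763.5041
5. ⊥bis P3·P4 via (23.26,25.82): [(14.9242, 40.4758) (37.9456, 0) (42, 0) (42, 47.2155)]  |A|=721.2503
6. ⊥bis P3·P5 via (25.145,35.98): [(26.5014, 43.3576) (23.2729, 25.7973) (37.9456, 0) (42, 0) (42, 47.2155)]  |A|=624.2532
7. canonical 5-gon: [(26.5014, 43.3576) (23.2729, 25.7973) (37.9456, 0) (42, 0) (42, 47.2155)]
8. shoelace: 624.2532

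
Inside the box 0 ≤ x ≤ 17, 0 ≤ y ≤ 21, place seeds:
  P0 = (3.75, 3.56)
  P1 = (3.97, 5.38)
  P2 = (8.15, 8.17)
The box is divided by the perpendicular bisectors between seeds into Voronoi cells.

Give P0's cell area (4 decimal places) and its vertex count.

Area of P0's cell: 43.6246 (4 vertices)

1. box [0,17]×[0,21]: [(0, 0) (17, 0) (17, 21) (0, 21)]
2. ⊥bis P0·P1 via (3.86,4.47): [(0, 4.9366) (0, 0) (17, 0) (17, 2.8816)]  |A|=66.4551
3. ⊥bis P0·P2 via (5.95,5.865): [(7.9266, 3.9784) (0, 4.9366) (0, 0) (12.0949, 0)]  |A|=43.6246
4. canonical 4-gon: [(7.9266, 3.9784) (0, 4.9366) (0, 0) (12.0949, 0)]
5. shoelace: 43.6246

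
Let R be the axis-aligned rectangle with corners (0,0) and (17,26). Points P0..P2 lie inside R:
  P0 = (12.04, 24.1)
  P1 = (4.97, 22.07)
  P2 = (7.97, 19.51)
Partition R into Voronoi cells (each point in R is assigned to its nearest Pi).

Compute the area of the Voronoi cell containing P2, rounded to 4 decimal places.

Area of P2's cell: 319.2548

1. box [0,17]×[0,26]: [(0, 0) (17, 0) (17, 26) (0, 26)]
2. ⊥bis P2·P0 via (10.005,21.805): [(0, 0) (17, 0) (17, 15.6025) (5.274, 26) (0, 26)]  |A|=381.0394
3. ⊥bis P2·P1 via (6.47,20.79): [(0, 13.208) (0, 0) (17, 0) (17, 15.6025) (8.4857, 23.1522)]  |A|=319.2548
4. canonical 5-gon: [(0, 13.208) (0, 0) (17, 0) (17, 15.6025) (8.4857, 23.1522)]
5. shoelace: 319.2548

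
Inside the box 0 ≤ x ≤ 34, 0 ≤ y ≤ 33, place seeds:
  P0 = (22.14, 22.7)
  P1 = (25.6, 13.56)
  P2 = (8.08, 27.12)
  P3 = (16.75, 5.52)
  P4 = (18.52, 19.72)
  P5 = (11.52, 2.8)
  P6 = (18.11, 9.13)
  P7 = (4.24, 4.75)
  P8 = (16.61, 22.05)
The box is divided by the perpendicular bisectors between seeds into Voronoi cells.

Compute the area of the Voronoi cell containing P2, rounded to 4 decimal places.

Area of P2's cell: 206.3036

1. box [0,34]×[0,33]: [(0, 0) (34, 0) (34, 33) (0, 33)]
2. ⊥bis P2·P0 via (15.11,24.91): [(0, 0) (7.2791, 0) (17.6532, 33) (0, 33)]  |A|=411.3837
3. ⊥bis P2·P1 via (16.84,20.34): [(0, 0) (1.0974, 0) (11.5074, 13.4501) (17.6532, 33) (0, 33)]  |A|=369.8115
4. ⊥bis P2·P3 via (12.415,16.32): [(0, 11.3368) (12.4088, 16.3175) (17.6532, 33) (0, 33)]  |A|=281.6574
5. ⊥bis P2·P4 via (13.3,23.42): [(0, 11.3368) (6.6182, 13.9932) (15.7108, 26.8212) (17.6532, 33) (0, 33)]  |A|=255.0833
6. ⊥bis P2·P5 via (9.8,14.96): [(0, 13.5738) (7.0253, 14.5675) (15.7108, 26.8212) (17.6532, 33) (0, 33)]  |A|=245.8656
7. ⊥bis P2·P6 via (13.095,18.125): [(0, 13.5738) (6.6085, 14.5086) (7.2285, 14.8542) (15.7108, 26.8212) (17.6532, 33) (0, 33)]  |A|=245.8119
8. ⊥bis P2·P7 via (6.16,15.935): [(0, 16.9924) (7.7955, 15.6542) (15.7108, 26.8212) (17.6532, 33) (0, 33)]  |A|=229.1062
9. ⊥bis P2·P8 via (12.345,24.585): [(0, 16.9924) (7.107, 15.7724) (17.3466, 33) (0, 33)]  |A|=206.3036
10. canonical 4-gon: [(0, 16.9924) (7.107, 15.7724) (17.3466, 33) (0, 33)]
11. shoelace: 206.3036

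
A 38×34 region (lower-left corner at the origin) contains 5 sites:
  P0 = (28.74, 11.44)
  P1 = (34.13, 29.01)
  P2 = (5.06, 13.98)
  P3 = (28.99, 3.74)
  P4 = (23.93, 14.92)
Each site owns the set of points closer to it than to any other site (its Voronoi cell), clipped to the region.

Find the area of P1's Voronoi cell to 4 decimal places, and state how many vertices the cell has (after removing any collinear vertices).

1. box [0,38]×[0,34]: [(0, 0) (38, 0) (38, 34) (0, 34)]
2. ⊥bis P1·P0 via (31.435,20.225): [(0, 29.8684) (38, 18.211) (38, 34) (0, 34)]  |A|=378.4906
3. ⊥bis P1·P2 via (19.595,21.495): [(18.1435, 24.3025) (38, 18.211) (38, 34) (13.1296, 34)]  |A|=277.3478
4. ⊥bis P1·P3 via (31.56,16.375): [(18.1435, 24.3025) (38, 18.211) (38, 34) (13.1296, 34)]  |A|=277.3478
5. ⊥bis P1·P4 via (29.03,21.965): [(13.5629, 33.1619) (31.4326, 20.2258) (38, 18.211) (38, 34) (13.1296, 34)]  |A|=227.8178
6. canonical 5-gon: [(13.5629, 33.1619) (31.4326, 20.2258) (38, 18.211) (38, 34) (13.1296, 34)]
7. shoelace: 227.8178

Area of P1's cell: 227.8178 (5 vertices)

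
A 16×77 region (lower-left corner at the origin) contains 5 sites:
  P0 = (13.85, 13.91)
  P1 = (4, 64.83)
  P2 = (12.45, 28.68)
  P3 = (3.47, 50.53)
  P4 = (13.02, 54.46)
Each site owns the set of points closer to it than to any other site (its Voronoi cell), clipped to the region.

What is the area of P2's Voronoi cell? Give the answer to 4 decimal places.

Area of P2's cell: 298.7333

1. box [0,16]×[0,77]: [(0, 0) (16, 0) (16, 77) (0, 77)]
2. ⊥bis P2·P0 via (13.15,21.295): [(0, 20.0486) (16, 21.5651) (16, 77) (0, 77)]  |A|=899.0904
3. ⊥bis P2·P1 via (8.225,46.755): [(0, 44.8324) (0, 20.0486) (16, 21.5651) (16, 48.5724)]  |A|=414.3289
4. ⊥bis P2·P3 via (7.96,39.605): [(0, 36.3336) (0, 20.0486) (16, 21.5651) (16, 42.9093)]  |A|=301.0335
5. ⊥bis P2·P4 via (12.735,41.57): [(12.7409, 41.5699) (0, 36.3336) (0, 20.0486) (16, 21.5651) (16, 41.4978)]  |A|=298.7333
6. canonical 5-gon: [(12.7409, 41.5699) (0, 36.3336) (0, 20.0486) (16, 21.5651) (16, 41.4978)]
7. shoelace: 298.7333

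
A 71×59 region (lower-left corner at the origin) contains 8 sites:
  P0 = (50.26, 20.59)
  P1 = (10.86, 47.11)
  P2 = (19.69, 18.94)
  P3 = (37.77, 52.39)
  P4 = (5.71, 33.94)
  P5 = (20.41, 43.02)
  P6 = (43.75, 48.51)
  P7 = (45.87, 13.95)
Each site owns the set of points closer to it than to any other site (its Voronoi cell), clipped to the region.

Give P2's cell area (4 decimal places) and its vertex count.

Area of P2's cell: 860.1767 (6 vertices)

1. box [0,71]×[0,59]: [(0, 0) (71, 0) (71, 59) (0, 59)]
2. ⊥bis P2·P0 via (34.975,19.765): [(0, 0) (36.0418, 0) (32.8573, 59) (0, 59)]  |A|=2032.5239
3. ⊥bis P2·P1 via (15.275,33.025): [(0, 28.237) (0, 0) (36.0418, 0) (33.9435, 38.8767)]  |A|=1179.8238
4. ⊥bis P2·P3 via (28.73,35.665): [(26.8827, 36.6635) (0, 28.237) (0, 0) (36.0418, 0) (34.2787, 32.6659)]  |A|=1157.5263
5. ⊥bis P2·P4 via (12.7,26.44): [(26.8827, 36.6635) (22.041, 35.1458) (0, 14.6036) (0, 0) (36.0418, 0) (34.2787, 32.6659)]  |A|=1007.2793
6. ⊥bis P2·P5 via (20.05,30.98): [(17.6483, 31.0518) (0, 14.6036) (0, 0) (36.0418, 0) (34.3928, 30.5511)]  |A|=943.8155
7. ⊥bis P2·P6 via (31.72,33.725): [(17.6483, 31.0518) (0, 14.6036) (0, 0) (36.0418, 0) (34.3928, 30.5511)]  |A|=943.8155
8. ⊥bis P2·P7 via (32.78,16.445): [(17.6483, 31.0518) (0, 14.6036) (0, 0) (29.6455, 0) (34.6302, 26.1523) (34.3928, 30.5511)]  |A|=860.1767
9. canonical 6-gon: [(17.6483, 31.0518) (0, 14.6036) (0, 0) (29.6455, 0) (34.6302, 26.1523) (34.3928, 30.5511)]
10. shoelace: 860.1767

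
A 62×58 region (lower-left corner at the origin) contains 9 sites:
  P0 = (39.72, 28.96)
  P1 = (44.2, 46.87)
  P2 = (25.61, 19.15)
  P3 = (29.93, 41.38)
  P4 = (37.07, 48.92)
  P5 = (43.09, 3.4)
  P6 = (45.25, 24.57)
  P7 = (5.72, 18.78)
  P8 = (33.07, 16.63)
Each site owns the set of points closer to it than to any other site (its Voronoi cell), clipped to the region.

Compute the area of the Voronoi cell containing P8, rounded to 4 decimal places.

1. box [0,62]×[0,58]: [(0, 0) (62, 0) (62, 58) (0, 58)]
2. ⊥bis P8·P0 via (36.395,22.795): [(0, 42.4241) (0, 0) (62, 0) (62, 8.9853)]  |A|=1593.6921
3. ⊥bis P8·P1 via (38.635,31.75): [(0, 42.4241) (0, 0) (62, 0) (62, 8.9853)]  |A|=1593.6921
4. ⊥bis P8·P2 via (29.34,17.89): [(31.8288, 25.2577) (23.2967, 0) (62, 0) (62, 8.9853)]  |A|=624.3268
5. ⊥bis P8·P3 via (31.5,29.005): [(31.8288, 25.2577) (23.2967, 0) (62, 0) (62, 8.9853)]  |A|=624.3268
6. ⊥bis P8·P4 via (35.07,32.775): [(31.8288, 25.2577) (23.2967, 0) (62, 0) (62, 8.9853)]  |A|=624.3268
7. ⊥bis P8·P5 via (38.08,10.015): [(47.2349, 16.9487) (31.8288, 25.2577) (23.2967, 0) (24.8566, 0)]  |A|=243.2269
8. ⊥bis P8·P6 via (39.16,20.6): [(43.4225, 14.0613) (38.4525, 21.6853) (31.8288, 25.2577) (23.2967, 0) (24.8566, 0)]  |A|=221.5187
9. ⊥bis P8·P7 via (19.395,17.705): [(43.4225, 14.0613) (38.4525, 21.6853) (31.8288, 25.2577) (23.2967, 0) (24.8566, 0)]  |A|=221.5187
10. canonical 5-gon: [(43.4225, 14.0613) (38.4525, 21.6853) (31.8288, 25.2577) (23.2967, 0) (24.8566, 0)]
11. shoelace: 221.5187

Area of P8's cell: 221.5187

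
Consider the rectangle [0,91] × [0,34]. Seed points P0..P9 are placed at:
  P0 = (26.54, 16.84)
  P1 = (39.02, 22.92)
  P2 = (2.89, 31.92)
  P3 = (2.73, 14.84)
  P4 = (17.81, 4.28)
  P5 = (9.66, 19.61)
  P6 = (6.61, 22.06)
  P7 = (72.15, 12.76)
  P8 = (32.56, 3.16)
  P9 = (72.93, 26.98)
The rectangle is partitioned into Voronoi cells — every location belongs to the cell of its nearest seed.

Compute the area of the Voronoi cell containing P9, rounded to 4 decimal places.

Area of P9's cell: 500.5781

1. box [0,91]×[0,34]: [(0, 0) (91, 0) (91, 34) (0, 34)]
2. ⊥bis P9·P0 via (49.735,21.91): [(54.5241, 0) (91, 0) (91, 34) (47.0923, 34)]  |A|=1366.52
3. ⊥bis P9·P1 via (55.975,24.95): [(58.9622, 0) (91, 0) (91, 34) (54.8915, 34)]  |A|=1158.4873
4. ⊥bis P9·P2 via (37.91,29.45): [(58.9622, 0) (91, 0) (91, 34) (54.8915, 34)]  |A|=1158.4873
5. ⊥bis P9·P3 via (37.83,20.91): [(58.9622, 0) (91, 0) (91, 34) (54.8915, 34)]  |A|=1158.4873
6. ⊥bis P9·P4 via (45.37,15.63): [(58.9622, 0) (91, 0) (91, 34) (54.8915, 34)]  |A|=1158.4873
7. ⊥bis P9·P5 via (41.295,23.295): [(58.9622, 0) (91, 0) (91, 34) (54.8915, 34)]  |A|=1158.4873
8. ⊥bis P9·P6 via (39.77,24.52): [(58.9622, 0) (91, 0) (91, 34) (54.8915, 34)]  |A|=1158.4873
9. ⊥bis P9·P7 via (72.54,19.87): [(56.4777, 20.7511) (91, 18.8574) (91, 34) (54.8915, 34)]  |A|=500.5781
10. ⊥bis P9·P8 via (52.745,15.07): [(56.4777, 20.7511) (91, 18.8574) (91, 34) (54.8915, 34)]  |A|=500.5781
11. canonical 4-gon: [(56.4777, 20.7511) (91, 18.8574) (91, 34) (54.8915, 34)]
12. shoelace: 500.5781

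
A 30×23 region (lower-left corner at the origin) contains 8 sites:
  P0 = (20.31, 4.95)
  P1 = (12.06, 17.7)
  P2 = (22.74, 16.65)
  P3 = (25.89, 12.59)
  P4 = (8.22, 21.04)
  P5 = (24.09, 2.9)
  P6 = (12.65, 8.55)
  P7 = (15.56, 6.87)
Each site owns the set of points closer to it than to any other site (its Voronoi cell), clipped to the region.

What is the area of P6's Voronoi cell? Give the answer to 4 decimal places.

Area of P6's cell: 169.6271

1. box [0,30]×[0,23]: [(0, 0) (30, 0) (30, 23) (0, 23)]
2. ⊥bis P6·P0 via (16.48,6.75): [(0, 0) (13.3077, 0) (24.1171, 23) (0, 23)]  |A|=430.3846
3. ⊥bis P6·P1 via (12.355,13.125): [(0, 12.3283) (0, 0) (13.3077, 0) (19.6986, 13.5985)]  |A|=211.908
4. ⊥bis P6·P2 via (17.695,12.6): [(17.0315, 13.4265) (0, 12.3283) (0, 0) (13.3077, 0) (18.6628, 11.3945)]  |A|=209.0578
5. ⊥bis P6·P3 via (19.27,10.57): [(17.0315, 13.4265) (0, 12.3283) (0, 0) (13.3077, 0) (18.6628, 11.3945)]  |A|=209.0578
6. ⊥bis P6·P4 via (10.435,14.795): [(17.0315, 13.4265) (4.2538, 12.6026) (0, 11.0939) (0, 0) (13.3077, 0) (18.6628, 11.3945)]  |A|=206.4323
7. ⊥bis P6·P5 via (18.37,5.725): [(17.0315, 13.4265) (4.2538, 12.6026) (0, 11.0939) (0, 0) (13.3077, 0) (18.6628, 11.3945)]  |A|=206.4323
8. ⊥bis P6·P7 via (14.105,7.71): [(17.2489, 13.1557) (17.0315, 13.4265) (4.2538, 12.6026) (0, 11.0939) (0, 0) (9.6539, 0)]  |A|=169.6271
9. canonical 6-gon: [(17.2489, 13.1557) (17.0315, 13.4265) (4.2538, 12.6026) (0, 11.0939) (0, 0) (9.6539, 0)]
10. shoelace: 169.6271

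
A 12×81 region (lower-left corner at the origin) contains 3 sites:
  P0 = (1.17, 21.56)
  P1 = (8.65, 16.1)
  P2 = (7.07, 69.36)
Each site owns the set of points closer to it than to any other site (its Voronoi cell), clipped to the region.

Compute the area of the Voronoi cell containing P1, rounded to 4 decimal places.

Area of P1's cell: 243.8791

1. box [0,12]×[0,81]: [(0, 0) (12, 0) (12, 81) (0, 81)]
2. ⊥bis P1·P0 via (4.91,18.83): [(0, 12.1035) (0, 0) (12, 0) (12, 28.543)]  |A|=243.8791
3. ⊥bis P1·P2 via (7.86,42.73): [(0, 12.1035) (0, 0) (12, 0) (12, 28.543)]  |A|=243.8791
4. canonical 4-gon: [(0, 12.1035) (0, 0) (12, 0) (12, 28.543)]
5. shoelace: 243.8791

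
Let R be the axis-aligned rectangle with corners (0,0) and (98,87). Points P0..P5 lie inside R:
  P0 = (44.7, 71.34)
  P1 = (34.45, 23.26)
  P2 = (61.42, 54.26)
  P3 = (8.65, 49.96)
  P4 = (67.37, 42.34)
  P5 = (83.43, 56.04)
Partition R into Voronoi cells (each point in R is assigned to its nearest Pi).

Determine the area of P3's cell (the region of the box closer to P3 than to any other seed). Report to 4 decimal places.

1. box [0,98]×[0,87]: [(0, 0) (98, 0) (98, 87) (0, 87)]
2. ⊥bis P3·P0 via (26.675,60.65): [(0, 0) (62.6444, 0) (11.0477, 87) (0, 87)]  |A|=3205.6079
3. ⊥bis P3·P1 via (21.55,36.61): [(0, 15.7864) (33.8713, 48.516) (11.0477, 87) (0, 87)]  |A|=1418.6285
4. ⊥bis P3·P2 via (35.035,52.11): [(0, 15.7864) (33.8713, 48.516) (11.0477, 87) (0, 87)]  |A|=1418.6285
5. ⊥bis P3·P4 via (38.01,46.15): [(0, 15.7864) (33.8713, 48.516) (11.0477, 87) (0, 87)]  |A|=1418.6285
6. ⊥bis P3·P5 via (46.04,53): [(0, 15.7864) (33.8713, 48.516) (11.0477, 87) (0, 87)]  |A|=1418.6285
7. canonical 4-gon: [(0, 15.7864) (33.8713, 48.516) (11.0477, 87) (0, 87)]
8. shoelace: 1418.6285

Area of P3's cell: 1418.6285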